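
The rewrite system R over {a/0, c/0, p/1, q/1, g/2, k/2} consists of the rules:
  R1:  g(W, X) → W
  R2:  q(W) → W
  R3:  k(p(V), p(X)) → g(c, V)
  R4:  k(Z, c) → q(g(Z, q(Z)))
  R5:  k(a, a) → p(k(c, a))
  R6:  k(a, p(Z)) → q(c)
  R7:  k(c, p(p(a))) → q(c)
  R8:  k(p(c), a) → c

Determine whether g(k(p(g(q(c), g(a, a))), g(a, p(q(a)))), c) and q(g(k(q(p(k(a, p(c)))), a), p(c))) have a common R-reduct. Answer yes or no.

Reduce t₁ = g(k(p(g(q(c), g(a, a))), g(a, p(q(a)))), c):
1. g(k(p(g(q(c), g(a, a))), g(a, p(q(a)))), c)  →  k(p(g(q(c), g(a, a))), g(a, p(q(a))))   [R1 at ε]
2. k(p(g(q(c), g(a, a))), g(a, p(q(a))))  →  k(p(q(c)), g(a, p(q(a))))   [R1 at 1.1]
3. k(p(q(c)), g(a, p(q(a))))  →  k(p(c), g(a, p(q(a))))   [R2 at 1.1]
4. k(p(c), g(a, p(q(a))))  →  k(p(c), a)   [R1 at 2]
5. k(p(c), a)  →  c   [R8 at ε]

Reduce t₂ = q(g(k(q(p(k(a, p(c)))), a), p(c))):
1. q(g(k(q(p(k(a, p(c)))), a), p(c)))  →  g(k(q(p(k(a, p(c)))), a), p(c))   [R2 at ε]
2. g(k(q(p(k(a, p(c)))), a), p(c))  →  k(q(p(k(a, p(c)))), a)   [R1 at ε]
3. k(q(p(k(a, p(c)))), a)  →  k(p(k(a, p(c))), a)   [R2 at 1]
4. k(p(k(a, p(c))), a)  →  k(p(q(c)), a)   [R6 at 1.1]
5. k(p(q(c)), a)  →  k(p(c), a)   [R2 at 1.1]
6. k(p(c), a)  →  c   [R8 at ε]

yes — NF(t₁) = c, NF(t₂) = c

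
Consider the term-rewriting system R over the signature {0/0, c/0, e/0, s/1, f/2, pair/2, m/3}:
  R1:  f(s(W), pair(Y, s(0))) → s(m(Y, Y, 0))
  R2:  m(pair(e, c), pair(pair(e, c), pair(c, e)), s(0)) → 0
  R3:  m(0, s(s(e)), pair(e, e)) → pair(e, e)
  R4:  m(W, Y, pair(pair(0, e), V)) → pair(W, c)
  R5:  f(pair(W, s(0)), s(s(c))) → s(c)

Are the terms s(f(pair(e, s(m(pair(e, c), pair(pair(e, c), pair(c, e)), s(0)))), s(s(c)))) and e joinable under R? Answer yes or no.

no — NF(t₁) = s(s(c)), NF(t₂) = e

Reduce t₁ = s(f(pair(e, s(m(pair(e, c), pair(pair(e, c), pair(c, e)), s(0)))), s(s(c)))):
1. s(f(pair(e, s(m(pair(e, c), pair(pair(e, c), pair(c, e)), s(0)))), s(s(c))))  →  s(f(pair(e, s(0)), s(s(c))))   [R2 at 1.1.2.1]
2. s(f(pair(e, s(0)), s(s(c))))  →  s(s(c))   [R5 at 1]

Reduce t₂ = e:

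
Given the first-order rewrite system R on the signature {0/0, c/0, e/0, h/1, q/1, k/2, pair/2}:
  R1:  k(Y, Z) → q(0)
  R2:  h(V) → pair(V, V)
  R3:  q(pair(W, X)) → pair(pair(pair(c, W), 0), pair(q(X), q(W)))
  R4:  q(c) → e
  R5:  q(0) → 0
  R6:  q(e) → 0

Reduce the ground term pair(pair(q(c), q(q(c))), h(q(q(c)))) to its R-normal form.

1. pair(pair(q(c), q(q(c))), h(q(q(c))))  →  pair(pair(e, q(q(c))), h(q(q(c))))   [R4 at 1.1]
2. pair(pair(e, q(q(c))), h(q(q(c))))  →  pair(pair(e, q(e)), h(q(q(c))))   [R4 at 1.2.1]
3. pair(pair(e, q(e)), h(q(q(c))))  →  pair(pair(e, 0), h(q(q(c))))   [R6 at 1.2]
4. pair(pair(e, 0), h(q(q(c))))  →  pair(pair(e, 0), pair(q(q(c)), q(q(c))))   [R2 at 2]
5. pair(pair(e, 0), pair(q(q(c)), q(q(c))))  →  pair(pair(e, 0), pair(q(e), q(q(c))))   [R4 at 2.1.1]
6. pair(pair(e, 0), pair(q(e), q(q(c))))  →  pair(pair(e, 0), pair(0, q(q(c))))   [R6 at 2.1]
7. pair(pair(e, 0), pair(0, q(q(c))))  →  pair(pair(e, 0), pair(0, q(e)))   [R4 at 2.2.1]
8. pair(pair(e, 0), pair(0, q(e)))  →  pair(pair(e, 0), pair(0, 0))   [R6 at 2.2]

pair(pair(e, 0), pair(0, 0))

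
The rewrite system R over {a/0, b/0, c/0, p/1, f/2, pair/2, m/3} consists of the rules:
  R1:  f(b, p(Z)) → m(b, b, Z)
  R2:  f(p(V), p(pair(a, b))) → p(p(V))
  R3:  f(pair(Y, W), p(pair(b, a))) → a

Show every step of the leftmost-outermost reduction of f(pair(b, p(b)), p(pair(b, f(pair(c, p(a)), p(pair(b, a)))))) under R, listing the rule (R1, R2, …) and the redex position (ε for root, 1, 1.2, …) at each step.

a

1. f(pair(b, p(b)), p(pair(b, f(pair(c, p(a)), p(pair(b, a))))))  →  f(pair(b, p(b)), p(pair(b, a)))   [R3 at 2.1.2]
2. f(pair(b, p(b)), p(pair(b, a)))  →  a   [R3 at ε]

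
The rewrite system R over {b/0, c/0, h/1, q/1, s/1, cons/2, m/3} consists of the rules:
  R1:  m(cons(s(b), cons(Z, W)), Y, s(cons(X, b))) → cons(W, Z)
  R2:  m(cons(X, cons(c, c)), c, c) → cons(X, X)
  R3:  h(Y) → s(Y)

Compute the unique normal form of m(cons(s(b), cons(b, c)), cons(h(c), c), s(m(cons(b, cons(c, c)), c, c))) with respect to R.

1. m(cons(s(b), cons(b, c)), cons(h(c), c), s(m(cons(b, cons(c, c)), c, c)))  →  m(cons(s(b), cons(b, c)), cons(s(c), c), s(m(cons(b, cons(c, c)), c, c)))   [R3 at 2.1]
2. m(cons(s(b), cons(b, c)), cons(s(c), c), s(m(cons(b, cons(c, c)), c, c)))  →  m(cons(s(b), cons(b, c)), cons(s(c), c), s(cons(b, b)))   [R2 at 3.1]
3. m(cons(s(b), cons(b, c)), cons(s(c), c), s(cons(b, b)))  →  cons(c, b)   [R1 at ε]

cons(c, b)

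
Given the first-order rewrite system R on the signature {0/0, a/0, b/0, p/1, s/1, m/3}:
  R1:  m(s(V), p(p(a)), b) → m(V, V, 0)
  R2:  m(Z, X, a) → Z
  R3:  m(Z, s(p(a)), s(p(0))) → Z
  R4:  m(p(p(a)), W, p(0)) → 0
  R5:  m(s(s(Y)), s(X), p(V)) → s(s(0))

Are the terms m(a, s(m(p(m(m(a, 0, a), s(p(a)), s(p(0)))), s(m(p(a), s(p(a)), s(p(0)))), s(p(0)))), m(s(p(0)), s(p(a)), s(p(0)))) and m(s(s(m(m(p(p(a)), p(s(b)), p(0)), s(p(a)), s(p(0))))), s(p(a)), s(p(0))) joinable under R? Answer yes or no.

no — NF(t₁) = a, NF(t₂) = s(s(0))

Reduce t₁ = m(a, s(m(p(m(m(a, 0, a), s(p(a)), s(p(0)))), s(m(p(a), s(p(a)), s(p(0)))), s(p(0)))), m(s(p(0)), s(p(a)), s(p(0)))):
1. m(a, s(m(p(m(m(a, 0, a), s(p(a)), s(p(0)))), s(m(p(a), s(p(a)), s(p(0)))), s(p(0)))), m(s(p(0)), s(p(a)), s(p(0))))  →  m(a, s(m(p(m(a, 0, a)), s(m(p(a), s(p(a)), s(p(0)))), s(p(0)))), m(s(p(0)), s(p(a)), s(p(0))))   [R3 at 2.1.1.1]
2. m(a, s(m(p(m(a, 0, a)), s(m(p(a), s(p(a)), s(p(0)))), s(p(0)))), m(s(p(0)), s(p(a)), s(p(0))))  →  m(a, s(m(p(a), s(m(p(a), s(p(a)), s(p(0)))), s(p(0)))), m(s(p(0)), s(p(a)), s(p(0))))   [R2 at 2.1.1.1]
3. m(a, s(m(p(a), s(m(p(a), s(p(a)), s(p(0)))), s(p(0)))), m(s(p(0)), s(p(a)), s(p(0))))  →  m(a, s(m(p(a), s(p(a)), s(p(0)))), m(s(p(0)), s(p(a)), s(p(0))))   [R3 at 2.1.2.1]
4. m(a, s(m(p(a), s(p(a)), s(p(0)))), m(s(p(0)), s(p(a)), s(p(0))))  →  m(a, s(p(a)), m(s(p(0)), s(p(a)), s(p(0))))   [R3 at 2.1]
5. m(a, s(p(a)), m(s(p(0)), s(p(a)), s(p(0))))  →  m(a, s(p(a)), s(p(0)))   [R3 at 3]
6. m(a, s(p(a)), s(p(0)))  →  a   [R3 at ε]

Reduce t₂ = m(s(s(m(m(p(p(a)), p(s(b)), p(0)), s(p(a)), s(p(0))))), s(p(a)), s(p(0))):
1. m(s(s(m(m(p(p(a)), p(s(b)), p(0)), s(p(a)), s(p(0))))), s(p(a)), s(p(0)))  →  s(s(m(m(p(p(a)), p(s(b)), p(0)), s(p(a)), s(p(0)))))   [R3 at ε]
2. s(s(m(m(p(p(a)), p(s(b)), p(0)), s(p(a)), s(p(0)))))  →  s(s(m(p(p(a)), p(s(b)), p(0))))   [R3 at 1.1]
3. s(s(m(p(p(a)), p(s(b)), p(0))))  →  s(s(0))   [R4 at 1.1]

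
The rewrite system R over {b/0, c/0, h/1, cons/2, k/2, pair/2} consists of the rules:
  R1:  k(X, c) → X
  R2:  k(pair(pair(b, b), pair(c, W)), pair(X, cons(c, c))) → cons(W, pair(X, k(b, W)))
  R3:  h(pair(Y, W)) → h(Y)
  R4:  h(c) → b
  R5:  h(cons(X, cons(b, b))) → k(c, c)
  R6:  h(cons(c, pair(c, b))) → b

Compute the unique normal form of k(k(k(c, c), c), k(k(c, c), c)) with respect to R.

c

1. k(k(k(c, c), c), k(k(c, c), c))  →  k(k(c, c), k(k(c, c), c))   [R1 at 1]
2. k(k(c, c), k(k(c, c), c))  →  k(c, k(k(c, c), c))   [R1 at 1]
3. k(c, k(k(c, c), c))  →  k(c, k(c, c))   [R1 at 2]
4. k(c, k(c, c))  →  k(c, c)   [R1 at 2]
5. k(c, c)  →  c   [R1 at ε]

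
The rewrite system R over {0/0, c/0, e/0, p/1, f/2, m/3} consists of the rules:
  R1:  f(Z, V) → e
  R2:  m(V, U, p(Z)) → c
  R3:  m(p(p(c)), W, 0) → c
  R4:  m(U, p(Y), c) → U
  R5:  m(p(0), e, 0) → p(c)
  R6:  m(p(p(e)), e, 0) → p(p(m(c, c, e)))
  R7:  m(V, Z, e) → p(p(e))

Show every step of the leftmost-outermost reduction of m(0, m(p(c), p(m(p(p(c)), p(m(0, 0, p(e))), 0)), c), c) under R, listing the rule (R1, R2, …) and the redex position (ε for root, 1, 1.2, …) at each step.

1. m(0, m(p(c), p(m(p(p(c)), p(m(0, 0, p(e))), 0)), c), c)  →  m(0, p(c), c)   [R4 at 2]
2. m(0, p(c), c)  →  0   [R4 at ε]

0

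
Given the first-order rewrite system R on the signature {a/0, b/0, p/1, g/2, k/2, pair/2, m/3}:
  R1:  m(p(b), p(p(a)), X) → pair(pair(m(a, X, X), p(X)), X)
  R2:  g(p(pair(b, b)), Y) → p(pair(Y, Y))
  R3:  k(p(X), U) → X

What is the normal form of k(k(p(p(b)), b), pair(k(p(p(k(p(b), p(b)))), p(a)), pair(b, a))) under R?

b

1. k(k(p(p(b)), b), pair(k(p(p(k(p(b), p(b)))), p(a)), pair(b, a)))  →  k(p(b), pair(k(p(p(k(p(b), p(b)))), p(a)), pair(b, a)))   [R3 at 1]
2. k(p(b), pair(k(p(p(k(p(b), p(b)))), p(a)), pair(b, a)))  →  b   [R3 at ε]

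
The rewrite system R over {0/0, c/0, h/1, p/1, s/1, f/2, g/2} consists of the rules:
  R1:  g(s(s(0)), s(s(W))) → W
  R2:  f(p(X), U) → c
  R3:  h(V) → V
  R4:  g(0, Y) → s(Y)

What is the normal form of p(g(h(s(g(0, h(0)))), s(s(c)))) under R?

1. p(g(h(s(g(0, h(0)))), s(s(c))))  →  p(g(s(g(0, h(0))), s(s(c))))   [R3 at 1.1]
2. p(g(s(g(0, h(0))), s(s(c))))  →  p(g(s(s(h(0))), s(s(c))))   [R4 at 1.1.1]
3. p(g(s(s(h(0))), s(s(c))))  →  p(g(s(s(0)), s(s(c))))   [R3 at 1.1.1.1]
4. p(g(s(s(0)), s(s(c))))  →  p(c)   [R1 at 1]

p(c)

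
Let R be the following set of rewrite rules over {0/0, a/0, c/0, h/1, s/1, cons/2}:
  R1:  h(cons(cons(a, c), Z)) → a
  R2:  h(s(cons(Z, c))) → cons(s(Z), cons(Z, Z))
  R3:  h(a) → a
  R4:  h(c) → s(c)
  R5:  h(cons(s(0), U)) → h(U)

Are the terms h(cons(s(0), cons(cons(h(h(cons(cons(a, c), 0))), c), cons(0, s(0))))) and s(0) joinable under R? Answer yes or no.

Reduce t₁ = h(cons(s(0), cons(cons(h(h(cons(cons(a, c), 0))), c), cons(0, s(0))))):
1. h(cons(s(0), cons(cons(h(h(cons(cons(a, c), 0))), c), cons(0, s(0)))))  →  h(cons(cons(h(h(cons(cons(a, c), 0))), c), cons(0, s(0))))   [R5 at ε]
2. h(cons(cons(h(h(cons(cons(a, c), 0))), c), cons(0, s(0))))  →  h(cons(cons(h(a), c), cons(0, s(0))))   [R1 at 1.1.1.1]
3. h(cons(cons(h(a), c), cons(0, s(0))))  →  h(cons(cons(a, c), cons(0, s(0))))   [R3 at 1.1.1]
4. h(cons(cons(a, c), cons(0, s(0))))  →  a   [R1 at ε]

Reduce t₂ = s(0):

no — NF(t₁) = a, NF(t₂) = s(0)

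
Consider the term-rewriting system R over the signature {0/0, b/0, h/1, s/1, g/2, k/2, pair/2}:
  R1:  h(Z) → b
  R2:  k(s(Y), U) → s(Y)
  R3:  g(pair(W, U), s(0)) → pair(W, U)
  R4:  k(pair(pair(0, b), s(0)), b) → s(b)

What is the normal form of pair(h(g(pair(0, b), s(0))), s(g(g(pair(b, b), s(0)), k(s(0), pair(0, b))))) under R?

1. pair(h(g(pair(0, b), s(0))), s(g(g(pair(b, b), s(0)), k(s(0), pair(0, b)))))  →  pair(b, s(g(g(pair(b, b), s(0)), k(s(0), pair(0, b)))))   [R1 at 1]
2. pair(b, s(g(g(pair(b, b), s(0)), k(s(0), pair(0, b)))))  →  pair(b, s(g(pair(b, b), k(s(0), pair(0, b)))))   [R3 at 2.1.1]
3. pair(b, s(g(pair(b, b), k(s(0), pair(0, b)))))  →  pair(b, s(g(pair(b, b), s(0))))   [R2 at 2.1.2]
4. pair(b, s(g(pair(b, b), s(0))))  →  pair(b, s(pair(b, b)))   [R3 at 2.1]

pair(b, s(pair(b, b)))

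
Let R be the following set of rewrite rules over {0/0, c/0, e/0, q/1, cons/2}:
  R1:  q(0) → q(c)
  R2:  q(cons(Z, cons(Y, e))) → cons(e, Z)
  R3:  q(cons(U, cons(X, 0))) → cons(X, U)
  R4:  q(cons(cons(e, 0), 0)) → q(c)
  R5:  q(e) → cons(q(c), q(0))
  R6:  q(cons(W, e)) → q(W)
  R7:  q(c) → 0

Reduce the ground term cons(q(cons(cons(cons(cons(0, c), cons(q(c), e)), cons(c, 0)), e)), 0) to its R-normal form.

1. cons(q(cons(cons(cons(cons(0, c), cons(q(c), e)), cons(c, 0)), e)), 0)  →  cons(q(cons(cons(cons(0, c), cons(q(c), e)), cons(c, 0))), 0)   [R6 at 1]
2. cons(q(cons(cons(cons(0, c), cons(q(c), e)), cons(c, 0))), 0)  →  cons(cons(c, cons(cons(0, c), cons(q(c), e))), 0)   [R3 at 1]
3. cons(cons(c, cons(cons(0, c), cons(q(c), e))), 0)  →  cons(cons(c, cons(cons(0, c), cons(0, e))), 0)   [R7 at 1.2.2.1]

cons(cons(c, cons(cons(0, c), cons(0, e))), 0)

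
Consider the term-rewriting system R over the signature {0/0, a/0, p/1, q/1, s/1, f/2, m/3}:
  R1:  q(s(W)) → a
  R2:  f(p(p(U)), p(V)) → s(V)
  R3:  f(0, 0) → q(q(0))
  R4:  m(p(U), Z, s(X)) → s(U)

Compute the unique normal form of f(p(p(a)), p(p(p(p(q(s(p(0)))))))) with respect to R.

1. f(p(p(a)), p(p(p(p(q(s(p(0))))))))  →  s(p(p(p(q(s(p(0)))))))   [R2 at ε]
2. s(p(p(p(q(s(p(0)))))))  →  s(p(p(p(a))))   [R1 at 1.1.1.1]

s(p(p(p(a))))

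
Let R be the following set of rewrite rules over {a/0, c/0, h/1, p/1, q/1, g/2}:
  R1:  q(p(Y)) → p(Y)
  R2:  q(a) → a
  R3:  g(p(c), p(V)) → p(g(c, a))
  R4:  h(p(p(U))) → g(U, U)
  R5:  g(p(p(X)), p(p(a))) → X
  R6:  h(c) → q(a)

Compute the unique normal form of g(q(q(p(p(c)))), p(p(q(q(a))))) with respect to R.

c

1. g(q(q(p(p(c)))), p(p(q(q(a)))))  →  g(q(p(p(c))), p(p(q(q(a)))))   [R1 at 1.1]
2. g(q(p(p(c))), p(p(q(q(a)))))  →  g(p(p(c)), p(p(q(q(a)))))   [R1 at 1]
3. g(p(p(c)), p(p(q(q(a)))))  →  g(p(p(c)), p(p(q(a))))   [R2 at 2.1.1.1]
4. g(p(p(c)), p(p(q(a))))  →  g(p(p(c)), p(p(a)))   [R2 at 2.1.1]
5. g(p(p(c)), p(p(a)))  →  c   [R5 at ε]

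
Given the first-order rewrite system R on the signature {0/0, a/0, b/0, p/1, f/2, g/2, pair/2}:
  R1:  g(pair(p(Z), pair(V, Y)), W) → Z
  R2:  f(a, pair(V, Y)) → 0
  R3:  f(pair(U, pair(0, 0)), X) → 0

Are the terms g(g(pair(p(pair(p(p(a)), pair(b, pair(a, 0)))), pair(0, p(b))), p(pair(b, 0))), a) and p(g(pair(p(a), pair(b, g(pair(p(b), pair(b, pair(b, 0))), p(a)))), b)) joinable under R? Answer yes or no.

Reduce t₁ = g(g(pair(p(pair(p(p(a)), pair(b, pair(a, 0)))), pair(0, p(b))), p(pair(b, 0))), a):
1. g(g(pair(p(pair(p(p(a)), pair(b, pair(a, 0)))), pair(0, p(b))), p(pair(b, 0))), a)  →  g(pair(p(p(a)), pair(b, pair(a, 0))), a)   [R1 at 1]
2. g(pair(p(p(a)), pair(b, pair(a, 0))), a)  →  p(a)   [R1 at ε]

Reduce t₂ = p(g(pair(p(a), pair(b, g(pair(p(b), pair(b, pair(b, 0))), p(a)))), b)):
1. p(g(pair(p(a), pair(b, g(pair(p(b), pair(b, pair(b, 0))), p(a)))), b))  →  p(a)   [R1 at 1]

yes — NF(t₁) = p(a), NF(t₂) = p(a)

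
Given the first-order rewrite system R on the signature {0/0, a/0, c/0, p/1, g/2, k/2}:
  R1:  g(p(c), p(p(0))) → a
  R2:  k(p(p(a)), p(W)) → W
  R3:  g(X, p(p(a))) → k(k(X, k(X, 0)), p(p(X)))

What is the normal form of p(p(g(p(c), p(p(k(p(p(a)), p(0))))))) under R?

1. p(p(g(p(c), p(p(k(p(p(a)), p(0)))))))  →  p(p(g(p(c), p(p(0)))))   [R2 at 1.1.2.1.1]
2. p(p(g(p(c), p(p(0)))))  →  p(p(a))   [R1 at 1.1]

p(p(a))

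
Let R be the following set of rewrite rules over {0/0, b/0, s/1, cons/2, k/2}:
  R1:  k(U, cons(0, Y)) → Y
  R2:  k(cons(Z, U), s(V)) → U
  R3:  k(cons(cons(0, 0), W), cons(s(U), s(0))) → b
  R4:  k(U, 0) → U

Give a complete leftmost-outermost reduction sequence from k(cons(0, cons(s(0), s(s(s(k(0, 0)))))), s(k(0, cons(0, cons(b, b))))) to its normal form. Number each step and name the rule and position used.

1. k(cons(0, cons(s(0), s(s(s(k(0, 0)))))), s(k(0, cons(0, cons(b, b)))))  →  cons(s(0), s(s(s(k(0, 0)))))   [R2 at ε]
2. cons(s(0), s(s(s(k(0, 0)))))  →  cons(s(0), s(s(s(0))))   [R4 at 2.1.1.1]

cons(s(0), s(s(s(0))))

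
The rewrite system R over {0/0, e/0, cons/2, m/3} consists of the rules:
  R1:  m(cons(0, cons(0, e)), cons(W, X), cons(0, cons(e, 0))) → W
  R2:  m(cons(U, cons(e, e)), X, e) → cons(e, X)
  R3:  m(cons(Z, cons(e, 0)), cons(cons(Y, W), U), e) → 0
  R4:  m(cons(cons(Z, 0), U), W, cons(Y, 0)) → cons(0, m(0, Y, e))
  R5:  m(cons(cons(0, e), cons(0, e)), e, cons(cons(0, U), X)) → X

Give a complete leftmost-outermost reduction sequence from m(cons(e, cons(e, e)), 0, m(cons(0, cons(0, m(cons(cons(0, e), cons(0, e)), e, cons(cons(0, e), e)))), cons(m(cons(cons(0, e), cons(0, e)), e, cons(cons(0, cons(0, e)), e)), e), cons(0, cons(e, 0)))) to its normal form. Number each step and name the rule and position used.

cons(e, 0)

1. m(cons(e, cons(e, e)), 0, m(cons(0, cons(0, m(cons(cons(0, e), cons(0, e)), e, cons(cons(0, e), e)))), cons(m(cons(cons(0, e), cons(0, e)), e, cons(cons(0, cons(0, e)), e)), e), cons(0, cons(e, 0))))  →  m(cons(e, cons(e, e)), 0, m(cons(0, cons(0, e)), cons(m(cons(cons(0, e), cons(0, e)), e, cons(cons(0, cons(0, e)), e)), e), cons(0, cons(e, 0))))   [R5 at 3.1.2.2]
2. m(cons(e, cons(e, e)), 0, m(cons(0, cons(0, e)), cons(m(cons(cons(0, e), cons(0, e)), e, cons(cons(0, cons(0, e)), e)), e), cons(0, cons(e, 0))))  →  m(cons(e, cons(e, e)), 0, m(cons(cons(0, e), cons(0, e)), e, cons(cons(0, cons(0, e)), e)))   [R1 at 3]
3. m(cons(e, cons(e, e)), 0, m(cons(cons(0, e), cons(0, e)), e, cons(cons(0, cons(0, e)), e)))  →  m(cons(e, cons(e, e)), 0, e)   [R5 at 3]
4. m(cons(e, cons(e, e)), 0, e)  →  cons(e, 0)   [R2 at ε]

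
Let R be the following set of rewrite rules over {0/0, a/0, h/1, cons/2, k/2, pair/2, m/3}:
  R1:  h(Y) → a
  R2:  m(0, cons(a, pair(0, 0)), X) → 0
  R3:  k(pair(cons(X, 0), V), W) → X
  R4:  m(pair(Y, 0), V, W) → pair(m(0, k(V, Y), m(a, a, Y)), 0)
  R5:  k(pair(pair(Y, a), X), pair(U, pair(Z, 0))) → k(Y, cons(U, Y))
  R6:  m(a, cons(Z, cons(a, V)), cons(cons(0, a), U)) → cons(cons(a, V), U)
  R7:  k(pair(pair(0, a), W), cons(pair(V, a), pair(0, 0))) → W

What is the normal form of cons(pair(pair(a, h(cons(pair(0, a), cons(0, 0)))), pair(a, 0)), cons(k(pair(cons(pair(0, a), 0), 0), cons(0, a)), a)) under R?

1. cons(pair(pair(a, h(cons(pair(0, a), cons(0, 0)))), pair(a, 0)), cons(k(pair(cons(pair(0, a), 0), 0), cons(0, a)), a))  →  cons(pair(pair(a, a), pair(a, 0)), cons(k(pair(cons(pair(0, a), 0), 0), cons(0, a)), a))   [R1 at 1.1.2]
2. cons(pair(pair(a, a), pair(a, 0)), cons(k(pair(cons(pair(0, a), 0), 0), cons(0, a)), a))  →  cons(pair(pair(a, a), pair(a, 0)), cons(pair(0, a), a))   [R3 at 2.1]

cons(pair(pair(a, a), pair(a, 0)), cons(pair(0, a), a))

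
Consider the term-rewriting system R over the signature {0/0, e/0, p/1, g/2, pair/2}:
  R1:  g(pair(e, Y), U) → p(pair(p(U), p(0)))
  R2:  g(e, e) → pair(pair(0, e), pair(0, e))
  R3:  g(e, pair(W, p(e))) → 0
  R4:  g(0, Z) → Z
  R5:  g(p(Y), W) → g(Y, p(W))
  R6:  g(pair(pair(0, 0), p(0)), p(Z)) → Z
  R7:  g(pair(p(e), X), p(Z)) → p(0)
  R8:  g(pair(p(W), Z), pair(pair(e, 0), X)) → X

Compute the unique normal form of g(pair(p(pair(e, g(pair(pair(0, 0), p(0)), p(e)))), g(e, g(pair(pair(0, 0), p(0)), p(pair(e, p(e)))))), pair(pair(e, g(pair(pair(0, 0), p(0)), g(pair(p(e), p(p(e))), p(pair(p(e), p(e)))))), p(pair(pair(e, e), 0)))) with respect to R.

p(pair(pair(e, e), 0))

1. g(pair(p(pair(e, g(pair(pair(0, 0), p(0)), p(e)))), g(e, g(pair(pair(0, 0), p(0)), p(pair(e, p(e)))))), pair(pair(e, g(pair(pair(0, 0), p(0)), g(pair(p(e), p(p(e))), p(pair(p(e), p(e)))))), p(pair(pair(e, e), 0))))  →  g(pair(p(pair(e, e)), g(e, g(pair(pair(0, 0), p(0)), p(pair(e, p(e)))))), pair(pair(e, g(pair(pair(0, 0), p(0)), g(pair(p(e), p(p(e))), p(pair(p(e), p(e)))))), p(pair(pair(e, e), 0))))   [R6 at 1.1.1.2]
2. g(pair(p(pair(e, e)), g(e, g(pair(pair(0, 0), p(0)), p(pair(e, p(e)))))), pair(pair(e, g(pair(pair(0, 0), p(0)), g(pair(p(e), p(p(e))), p(pair(p(e), p(e)))))), p(pair(pair(e, e), 0))))  →  g(pair(p(pair(e, e)), g(e, pair(e, p(e)))), pair(pair(e, g(pair(pair(0, 0), p(0)), g(pair(p(e), p(p(e))), p(pair(p(e), p(e)))))), p(pair(pair(e, e), 0))))   [R6 at 1.2.2]
3. g(pair(p(pair(e, e)), g(e, pair(e, p(e)))), pair(pair(e, g(pair(pair(0, 0), p(0)), g(pair(p(e), p(p(e))), p(pair(p(e), p(e)))))), p(pair(pair(e, e), 0))))  →  g(pair(p(pair(e, e)), 0), pair(pair(e, g(pair(pair(0, 0), p(0)), g(pair(p(e), p(p(e))), p(pair(p(e), p(e)))))), p(pair(pair(e, e), 0))))   [R3 at 1.2]
4. g(pair(p(pair(e, e)), 0), pair(pair(e, g(pair(pair(0, 0), p(0)), g(pair(p(e), p(p(e))), p(pair(p(e), p(e)))))), p(pair(pair(e, e), 0))))  →  g(pair(p(pair(e, e)), 0), pair(pair(e, g(pair(pair(0, 0), p(0)), p(0))), p(pair(pair(e, e), 0))))   [R7 at 2.1.2.2]
5. g(pair(p(pair(e, e)), 0), pair(pair(e, g(pair(pair(0, 0), p(0)), p(0))), p(pair(pair(e, e), 0))))  →  g(pair(p(pair(e, e)), 0), pair(pair(e, 0), p(pair(pair(e, e), 0))))   [R6 at 2.1.2]
6. g(pair(p(pair(e, e)), 0), pair(pair(e, 0), p(pair(pair(e, e), 0))))  →  p(pair(pair(e, e), 0))   [R8 at ε]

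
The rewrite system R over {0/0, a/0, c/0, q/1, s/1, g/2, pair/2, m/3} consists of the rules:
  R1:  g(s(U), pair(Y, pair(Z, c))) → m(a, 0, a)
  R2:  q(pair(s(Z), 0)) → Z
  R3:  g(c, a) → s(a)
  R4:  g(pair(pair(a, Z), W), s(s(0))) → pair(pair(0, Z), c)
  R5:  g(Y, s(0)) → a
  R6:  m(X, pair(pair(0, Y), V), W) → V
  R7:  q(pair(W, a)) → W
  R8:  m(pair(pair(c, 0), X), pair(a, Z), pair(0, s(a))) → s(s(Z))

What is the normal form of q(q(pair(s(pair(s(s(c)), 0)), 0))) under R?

1. q(q(pair(s(pair(s(s(c)), 0)), 0)))  →  q(pair(s(s(c)), 0))   [R2 at 1]
2. q(pair(s(s(c)), 0))  →  s(c)   [R2 at ε]

s(c)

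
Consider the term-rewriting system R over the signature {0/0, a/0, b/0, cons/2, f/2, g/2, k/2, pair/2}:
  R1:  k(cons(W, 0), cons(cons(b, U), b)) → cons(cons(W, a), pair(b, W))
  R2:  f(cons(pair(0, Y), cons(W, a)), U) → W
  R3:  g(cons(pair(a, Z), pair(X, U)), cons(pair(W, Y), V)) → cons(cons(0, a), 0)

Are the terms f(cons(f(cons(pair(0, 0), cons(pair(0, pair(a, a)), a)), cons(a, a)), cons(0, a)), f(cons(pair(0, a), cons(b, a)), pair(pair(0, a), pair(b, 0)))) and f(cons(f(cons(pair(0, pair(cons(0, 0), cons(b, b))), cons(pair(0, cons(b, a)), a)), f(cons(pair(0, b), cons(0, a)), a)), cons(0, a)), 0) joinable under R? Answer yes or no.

yes — NF(t₁) = 0, NF(t₂) = 0

Reduce t₁ = f(cons(f(cons(pair(0, 0), cons(pair(0, pair(a, a)), a)), cons(a, a)), cons(0, a)), f(cons(pair(0, a), cons(b, a)), pair(pair(0, a), pair(b, 0)))):
1. f(cons(f(cons(pair(0, 0), cons(pair(0, pair(a, a)), a)), cons(a, a)), cons(0, a)), f(cons(pair(0, a), cons(b, a)), pair(pair(0, a), pair(b, 0))))  →  f(cons(pair(0, pair(a, a)), cons(0, a)), f(cons(pair(0, a), cons(b, a)), pair(pair(0, a), pair(b, 0))))   [R2 at 1.1]
2. f(cons(pair(0, pair(a, a)), cons(0, a)), f(cons(pair(0, a), cons(b, a)), pair(pair(0, a), pair(b, 0))))  →  0   [R2 at ε]

Reduce t₂ = f(cons(f(cons(pair(0, pair(cons(0, 0), cons(b, b))), cons(pair(0, cons(b, a)), a)), f(cons(pair(0, b), cons(0, a)), a)), cons(0, a)), 0):
1. f(cons(f(cons(pair(0, pair(cons(0, 0), cons(b, b))), cons(pair(0, cons(b, a)), a)), f(cons(pair(0, b), cons(0, a)), a)), cons(0, a)), 0)  →  f(cons(pair(0, cons(b, a)), cons(0, a)), 0)   [R2 at 1.1]
2. f(cons(pair(0, cons(b, a)), cons(0, a)), 0)  →  0   [R2 at ε]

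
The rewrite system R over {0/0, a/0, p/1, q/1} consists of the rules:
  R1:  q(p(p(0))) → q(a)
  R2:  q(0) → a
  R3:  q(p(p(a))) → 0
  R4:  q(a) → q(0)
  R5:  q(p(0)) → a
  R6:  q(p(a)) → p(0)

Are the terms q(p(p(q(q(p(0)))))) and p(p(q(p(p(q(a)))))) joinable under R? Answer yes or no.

Reduce t₁ = q(p(p(q(q(p(0)))))):
1. q(p(p(q(q(p(0))))))  →  q(p(p(q(a))))   [R5 at 1.1.1.1]
2. q(p(p(q(a))))  →  q(p(p(q(0))))   [R4 at 1.1.1]
3. q(p(p(q(0))))  →  q(p(p(a)))   [R2 at 1.1.1]
4. q(p(p(a)))  →  0   [R3 at ε]

Reduce t₂ = p(p(q(p(p(q(a)))))):
1. p(p(q(p(p(q(a))))))  →  p(p(q(p(p(q(0))))))   [R4 at 1.1.1.1.1]
2. p(p(q(p(p(q(0))))))  →  p(p(q(p(p(a)))))   [R2 at 1.1.1.1.1]
3. p(p(q(p(p(a)))))  →  p(p(0))   [R3 at 1.1]

no — NF(t₁) = 0, NF(t₂) = p(p(0))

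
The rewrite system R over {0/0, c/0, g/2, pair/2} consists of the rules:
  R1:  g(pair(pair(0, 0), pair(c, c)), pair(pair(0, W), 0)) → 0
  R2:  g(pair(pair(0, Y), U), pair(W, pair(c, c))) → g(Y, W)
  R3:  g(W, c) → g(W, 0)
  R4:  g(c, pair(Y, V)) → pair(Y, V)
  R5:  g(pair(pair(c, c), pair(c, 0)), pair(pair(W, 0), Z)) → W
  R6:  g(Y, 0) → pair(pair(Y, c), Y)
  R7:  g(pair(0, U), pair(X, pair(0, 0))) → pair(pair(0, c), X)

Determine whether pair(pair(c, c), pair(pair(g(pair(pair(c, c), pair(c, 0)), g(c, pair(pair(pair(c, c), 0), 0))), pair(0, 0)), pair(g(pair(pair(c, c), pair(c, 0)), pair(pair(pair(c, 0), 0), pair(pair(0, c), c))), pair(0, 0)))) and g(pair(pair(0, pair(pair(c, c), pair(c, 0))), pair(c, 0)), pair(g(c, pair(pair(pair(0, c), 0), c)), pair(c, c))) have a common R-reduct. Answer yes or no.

Reduce t₁ = pair(pair(c, c), pair(pair(g(pair(pair(c, c), pair(c, 0)), g(c, pair(pair(pair(c, c), 0), 0))), pair(0, 0)), pair(g(pair(pair(c, c), pair(c, 0)), pair(pair(pair(c, 0), 0), pair(pair(0, c), c))), pair(0, 0)))):
1. pair(pair(c, c), pair(pair(g(pair(pair(c, c), pair(c, 0)), g(c, pair(pair(pair(c, c), 0), 0))), pair(0, 0)), pair(g(pair(pair(c, c), pair(c, 0)), pair(pair(pair(c, 0), 0), pair(pair(0, c), c))), pair(0, 0))))  →  pair(pair(c, c), pair(pair(g(pair(pair(c, c), pair(c, 0)), pair(pair(pair(c, c), 0), 0)), pair(0, 0)), pair(g(pair(pair(c, c), pair(c, 0)), pair(pair(pair(c, 0), 0), pair(pair(0, c), c))), pair(0, 0))))   [R4 at 2.1.1.2]
2. pair(pair(c, c), pair(pair(g(pair(pair(c, c), pair(c, 0)), pair(pair(pair(c, c), 0), 0)), pair(0, 0)), pair(g(pair(pair(c, c), pair(c, 0)), pair(pair(pair(c, 0), 0), pair(pair(0, c), c))), pair(0, 0))))  →  pair(pair(c, c), pair(pair(pair(c, c), pair(0, 0)), pair(g(pair(pair(c, c), pair(c, 0)), pair(pair(pair(c, 0), 0), pair(pair(0, c), c))), pair(0, 0))))   [R5 at 2.1.1]
3. pair(pair(c, c), pair(pair(pair(c, c), pair(0, 0)), pair(g(pair(pair(c, c), pair(c, 0)), pair(pair(pair(c, 0), 0), pair(pair(0, c), c))), pair(0, 0))))  →  pair(pair(c, c), pair(pair(pair(c, c), pair(0, 0)), pair(pair(c, 0), pair(0, 0))))   [R5 at 2.2.1]

Reduce t₂ = g(pair(pair(0, pair(pair(c, c), pair(c, 0))), pair(c, 0)), pair(g(c, pair(pair(pair(0, c), 0), c)), pair(c, c))):
1. g(pair(pair(0, pair(pair(c, c), pair(c, 0))), pair(c, 0)), pair(g(c, pair(pair(pair(0, c), 0), c)), pair(c, c)))  →  g(pair(pair(c, c), pair(c, 0)), g(c, pair(pair(pair(0, c), 0), c)))   [R2 at ε]
2. g(pair(pair(c, c), pair(c, 0)), g(c, pair(pair(pair(0, c), 0), c)))  →  g(pair(pair(c, c), pair(c, 0)), pair(pair(pair(0, c), 0), c))   [R4 at 2]
3. g(pair(pair(c, c), pair(c, 0)), pair(pair(pair(0, c), 0), c))  →  pair(0, c)   [R5 at ε]

no — NF(t₁) = pair(pair(c, c), pair(pair(pair(c, c), pair(0, 0)), pair(pair(c, 0), pair(0, 0)))), NF(t₂) = pair(0, c)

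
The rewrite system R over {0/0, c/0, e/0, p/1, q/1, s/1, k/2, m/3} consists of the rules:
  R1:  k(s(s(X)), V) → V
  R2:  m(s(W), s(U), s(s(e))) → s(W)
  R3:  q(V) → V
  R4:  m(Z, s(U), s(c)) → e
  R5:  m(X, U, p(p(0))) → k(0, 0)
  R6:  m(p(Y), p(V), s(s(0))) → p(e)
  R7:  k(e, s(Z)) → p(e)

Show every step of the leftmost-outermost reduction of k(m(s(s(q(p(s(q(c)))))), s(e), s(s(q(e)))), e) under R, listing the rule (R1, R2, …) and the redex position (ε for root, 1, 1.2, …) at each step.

e

1. k(m(s(s(q(p(s(q(c)))))), s(e), s(s(q(e)))), e)  →  k(m(s(s(p(s(q(c))))), s(e), s(s(q(e)))), e)   [R3 at 1.1.1.1]
2. k(m(s(s(p(s(q(c))))), s(e), s(s(q(e)))), e)  →  k(m(s(s(p(s(c)))), s(e), s(s(q(e)))), e)   [R3 at 1.1.1.1.1.1]
3. k(m(s(s(p(s(c)))), s(e), s(s(q(e)))), e)  →  k(m(s(s(p(s(c)))), s(e), s(s(e))), e)   [R3 at 1.3.1.1]
4. k(m(s(s(p(s(c)))), s(e), s(s(e))), e)  →  k(s(s(p(s(c)))), e)   [R2 at 1]
5. k(s(s(p(s(c)))), e)  →  e   [R1 at ε]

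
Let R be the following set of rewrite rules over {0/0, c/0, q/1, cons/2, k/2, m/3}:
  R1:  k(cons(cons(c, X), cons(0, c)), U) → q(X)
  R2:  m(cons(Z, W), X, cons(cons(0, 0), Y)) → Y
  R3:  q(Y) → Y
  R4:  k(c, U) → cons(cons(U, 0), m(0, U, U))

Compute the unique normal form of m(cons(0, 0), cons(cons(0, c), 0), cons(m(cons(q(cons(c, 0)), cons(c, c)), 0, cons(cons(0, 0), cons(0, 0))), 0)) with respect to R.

1. m(cons(0, 0), cons(cons(0, c), 0), cons(m(cons(q(cons(c, 0)), cons(c, c)), 0, cons(cons(0, 0), cons(0, 0))), 0))  →  m(cons(0, 0), cons(cons(0, c), 0), cons(cons(0, 0), 0))   [R2 at 3.1]
2. m(cons(0, 0), cons(cons(0, c), 0), cons(cons(0, 0), 0))  →  0   [R2 at ε]

0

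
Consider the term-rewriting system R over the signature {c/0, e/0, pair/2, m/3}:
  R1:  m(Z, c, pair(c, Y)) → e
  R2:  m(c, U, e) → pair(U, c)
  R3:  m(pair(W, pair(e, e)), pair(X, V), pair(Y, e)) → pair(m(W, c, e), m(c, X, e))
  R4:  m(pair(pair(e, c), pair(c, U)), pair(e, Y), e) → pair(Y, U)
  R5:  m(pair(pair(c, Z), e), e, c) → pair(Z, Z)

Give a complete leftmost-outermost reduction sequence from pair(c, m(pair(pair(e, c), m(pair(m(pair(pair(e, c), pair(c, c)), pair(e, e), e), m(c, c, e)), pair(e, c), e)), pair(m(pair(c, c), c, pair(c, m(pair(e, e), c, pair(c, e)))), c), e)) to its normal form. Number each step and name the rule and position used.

1. pair(c, m(pair(pair(e, c), m(pair(m(pair(pair(e, c), pair(c, c)), pair(e, e), e), m(c, c, e)), pair(e, c), e)), pair(m(pair(c, c), c, pair(c, m(pair(e, e), c, pair(c, e)))), c), e))  →  pair(c, m(pair(pair(e, c), m(pair(pair(e, c), m(c, c, e)), pair(e, c), e)), pair(m(pair(c, c), c, pair(c, m(pair(e, e), c, pair(c, e)))), c), e))   [R4 at 2.1.2.1.1]
2. pair(c, m(pair(pair(e, c), m(pair(pair(e, c), m(c, c, e)), pair(e, c), e)), pair(m(pair(c, c), c, pair(c, m(pair(e, e), c, pair(c, e)))), c), e))  →  pair(c, m(pair(pair(e, c), m(pair(pair(e, c), pair(c, c)), pair(e, c), e)), pair(m(pair(c, c), c, pair(c, m(pair(e, e), c, pair(c, e)))), c), e))   [R2 at 2.1.2.1.2]
3. pair(c, m(pair(pair(e, c), m(pair(pair(e, c), pair(c, c)), pair(e, c), e)), pair(m(pair(c, c), c, pair(c, m(pair(e, e), c, pair(c, e)))), c), e))  →  pair(c, m(pair(pair(e, c), pair(c, c)), pair(m(pair(c, c), c, pair(c, m(pair(e, e), c, pair(c, e)))), c), e))   [R4 at 2.1.2]
4. pair(c, m(pair(pair(e, c), pair(c, c)), pair(m(pair(c, c), c, pair(c, m(pair(e, e), c, pair(c, e)))), c), e))  →  pair(c, m(pair(pair(e, c), pair(c, c)), pair(e, c), e))   [R1 at 2.2.1]
5. pair(c, m(pair(pair(e, c), pair(c, c)), pair(e, c), e))  →  pair(c, pair(c, c))   [R4 at 2]

pair(c, pair(c, c))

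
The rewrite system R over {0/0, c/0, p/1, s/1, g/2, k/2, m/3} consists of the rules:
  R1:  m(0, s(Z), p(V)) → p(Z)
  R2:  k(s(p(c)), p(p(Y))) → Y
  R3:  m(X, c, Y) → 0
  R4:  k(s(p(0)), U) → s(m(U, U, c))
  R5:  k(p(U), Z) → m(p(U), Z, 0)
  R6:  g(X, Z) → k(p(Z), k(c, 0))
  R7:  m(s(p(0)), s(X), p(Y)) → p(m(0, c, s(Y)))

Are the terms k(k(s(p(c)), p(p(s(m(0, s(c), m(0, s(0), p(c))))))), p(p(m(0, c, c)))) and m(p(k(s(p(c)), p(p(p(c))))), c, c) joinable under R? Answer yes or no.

yes — NF(t₁) = 0, NF(t₂) = 0

Reduce t₁ = k(k(s(p(c)), p(p(s(m(0, s(c), m(0, s(0), p(c))))))), p(p(m(0, c, c)))):
1. k(k(s(p(c)), p(p(s(m(0, s(c), m(0, s(0), p(c))))))), p(p(m(0, c, c))))  →  k(s(m(0, s(c), m(0, s(0), p(c)))), p(p(m(0, c, c))))   [R2 at 1]
2. k(s(m(0, s(c), m(0, s(0), p(c)))), p(p(m(0, c, c))))  →  k(s(m(0, s(c), p(0))), p(p(m(0, c, c))))   [R1 at 1.1.3]
3. k(s(m(0, s(c), p(0))), p(p(m(0, c, c))))  →  k(s(p(c)), p(p(m(0, c, c))))   [R1 at 1.1]
4. k(s(p(c)), p(p(m(0, c, c))))  →  m(0, c, c)   [R2 at ε]
5. m(0, c, c)  →  0   [R3 at ε]

Reduce t₂ = m(p(k(s(p(c)), p(p(p(c))))), c, c):
1. m(p(k(s(p(c)), p(p(p(c))))), c, c)  →  0   [R3 at ε]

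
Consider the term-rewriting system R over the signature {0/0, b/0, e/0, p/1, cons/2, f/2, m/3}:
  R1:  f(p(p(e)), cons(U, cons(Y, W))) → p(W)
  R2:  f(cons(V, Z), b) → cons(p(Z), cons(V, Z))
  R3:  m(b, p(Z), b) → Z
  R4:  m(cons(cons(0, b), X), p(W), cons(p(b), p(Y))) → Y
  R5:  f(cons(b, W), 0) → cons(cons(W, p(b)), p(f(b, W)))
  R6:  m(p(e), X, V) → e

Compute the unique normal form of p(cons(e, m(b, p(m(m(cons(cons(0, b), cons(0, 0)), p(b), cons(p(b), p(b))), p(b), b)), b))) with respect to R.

p(cons(e, b))

1. p(cons(e, m(b, p(m(m(cons(cons(0, b), cons(0, 0)), p(b), cons(p(b), p(b))), p(b), b)), b)))  →  p(cons(e, m(m(cons(cons(0, b), cons(0, 0)), p(b), cons(p(b), p(b))), p(b), b)))   [R3 at 1.2]
2. p(cons(e, m(m(cons(cons(0, b), cons(0, 0)), p(b), cons(p(b), p(b))), p(b), b)))  →  p(cons(e, m(b, p(b), b)))   [R4 at 1.2.1]
3. p(cons(e, m(b, p(b), b)))  →  p(cons(e, b))   [R3 at 1.2]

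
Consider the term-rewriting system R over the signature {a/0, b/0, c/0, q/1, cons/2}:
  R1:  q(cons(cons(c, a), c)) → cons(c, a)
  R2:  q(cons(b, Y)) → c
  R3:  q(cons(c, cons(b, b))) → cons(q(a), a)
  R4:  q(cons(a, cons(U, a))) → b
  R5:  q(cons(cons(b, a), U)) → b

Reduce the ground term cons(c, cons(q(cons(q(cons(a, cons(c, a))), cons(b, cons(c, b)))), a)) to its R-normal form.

1. cons(c, cons(q(cons(q(cons(a, cons(c, a))), cons(b, cons(c, b)))), a))  →  cons(c, cons(q(cons(b, cons(b, cons(c, b)))), a))   [R4 at 2.1.1.1]
2. cons(c, cons(q(cons(b, cons(b, cons(c, b)))), a))  →  cons(c, cons(c, a))   [R2 at 2.1]

cons(c, cons(c, a))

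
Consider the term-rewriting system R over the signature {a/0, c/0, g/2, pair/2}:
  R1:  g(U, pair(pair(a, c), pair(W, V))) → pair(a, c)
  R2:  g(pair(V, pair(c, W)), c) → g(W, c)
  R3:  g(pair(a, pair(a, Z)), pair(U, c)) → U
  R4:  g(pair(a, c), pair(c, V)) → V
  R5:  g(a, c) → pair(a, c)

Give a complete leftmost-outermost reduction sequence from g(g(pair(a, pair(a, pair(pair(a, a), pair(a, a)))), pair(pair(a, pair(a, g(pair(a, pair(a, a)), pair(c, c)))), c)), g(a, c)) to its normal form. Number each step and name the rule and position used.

1. g(g(pair(a, pair(a, pair(pair(a, a), pair(a, a)))), pair(pair(a, pair(a, g(pair(a, pair(a, a)), pair(c, c)))), c)), g(a, c))  →  g(pair(a, pair(a, g(pair(a, pair(a, a)), pair(c, c)))), g(a, c))   [R3 at 1]
2. g(pair(a, pair(a, g(pair(a, pair(a, a)), pair(c, c)))), g(a, c))  →  g(pair(a, pair(a, c)), g(a, c))   [R3 at 1.2.2]
3. g(pair(a, pair(a, c)), g(a, c))  →  g(pair(a, pair(a, c)), pair(a, c))   [R5 at 2]
4. g(pair(a, pair(a, c)), pair(a, c))  →  a   [R3 at ε]

a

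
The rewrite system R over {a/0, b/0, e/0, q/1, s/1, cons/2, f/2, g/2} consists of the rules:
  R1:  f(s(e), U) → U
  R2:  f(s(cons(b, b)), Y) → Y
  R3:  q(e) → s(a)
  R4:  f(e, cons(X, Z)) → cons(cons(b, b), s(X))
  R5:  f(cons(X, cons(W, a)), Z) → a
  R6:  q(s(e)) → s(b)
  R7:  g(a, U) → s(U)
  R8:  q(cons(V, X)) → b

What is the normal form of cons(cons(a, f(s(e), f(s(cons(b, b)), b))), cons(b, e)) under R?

1. cons(cons(a, f(s(e), f(s(cons(b, b)), b))), cons(b, e))  →  cons(cons(a, f(s(cons(b, b)), b)), cons(b, e))   [R1 at 1.2]
2. cons(cons(a, f(s(cons(b, b)), b)), cons(b, e))  →  cons(cons(a, b), cons(b, e))   [R2 at 1.2]

cons(cons(a, b), cons(b, e))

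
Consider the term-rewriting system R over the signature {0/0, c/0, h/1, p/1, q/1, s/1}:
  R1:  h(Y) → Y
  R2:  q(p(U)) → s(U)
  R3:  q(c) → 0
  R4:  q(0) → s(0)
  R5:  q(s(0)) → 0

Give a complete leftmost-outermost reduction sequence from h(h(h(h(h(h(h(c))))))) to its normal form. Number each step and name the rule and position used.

c

1. h(h(h(h(h(h(h(c)))))))  →  h(h(h(h(h(h(c))))))   [R1 at ε]
2. h(h(h(h(h(h(c))))))  →  h(h(h(h(h(c)))))   [R1 at ε]
3. h(h(h(h(h(c)))))  →  h(h(h(h(c))))   [R1 at ε]
4. h(h(h(h(c))))  →  h(h(h(c)))   [R1 at ε]
5. h(h(h(c)))  →  h(h(c))   [R1 at ε]
6. h(h(c))  →  h(c)   [R1 at ε]
7. h(c)  →  c   [R1 at ε]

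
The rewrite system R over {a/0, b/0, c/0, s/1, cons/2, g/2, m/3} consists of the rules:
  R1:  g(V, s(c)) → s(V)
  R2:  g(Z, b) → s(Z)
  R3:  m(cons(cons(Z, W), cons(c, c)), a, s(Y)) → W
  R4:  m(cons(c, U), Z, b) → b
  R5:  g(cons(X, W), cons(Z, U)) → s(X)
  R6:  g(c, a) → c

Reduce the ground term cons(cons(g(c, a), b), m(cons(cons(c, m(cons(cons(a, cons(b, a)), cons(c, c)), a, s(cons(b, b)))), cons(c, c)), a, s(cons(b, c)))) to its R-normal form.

cons(cons(c, b), cons(b, a))

1. cons(cons(g(c, a), b), m(cons(cons(c, m(cons(cons(a, cons(b, a)), cons(c, c)), a, s(cons(b, b)))), cons(c, c)), a, s(cons(b, c))))  →  cons(cons(c, b), m(cons(cons(c, m(cons(cons(a, cons(b, a)), cons(c, c)), a, s(cons(b, b)))), cons(c, c)), a, s(cons(b, c))))   [R6 at 1.1]
2. cons(cons(c, b), m(cons(cons(c, m(cons(cons(a, cons(b, a)), cons(c, c)), a, s(cons(b, b)))), cons(c, c)), a, s(cons(b, c))))  →  cons(cons(c, b), m(cons(cons(a, cons(b, a)), cons(c, c)), a, s(cons(b, b))))   [R3 at 2]
3. cons(cons(c, b), m(cons(cons(a, cons(b, a)), cons(c, c)), a, s(cons(b, b))))  →  cons(cons(c, b), cons(b, a))   [R3 at 2]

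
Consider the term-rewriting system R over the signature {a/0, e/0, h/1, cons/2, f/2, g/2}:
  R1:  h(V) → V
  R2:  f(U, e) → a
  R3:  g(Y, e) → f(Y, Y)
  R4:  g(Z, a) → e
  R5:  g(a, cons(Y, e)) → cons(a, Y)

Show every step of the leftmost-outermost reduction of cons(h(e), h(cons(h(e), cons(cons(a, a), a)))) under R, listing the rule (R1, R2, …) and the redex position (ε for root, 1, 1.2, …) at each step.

cons(e, cons(e, cons(cons(a, a), a)))

1. cons(h(e), h(cons(h(e), cons(cons(a, a), a))))  →  cons(e, h(cons(h(e), cons(cons(a, a), a))))   [R1 at 1]
2. cons(e, h(cons(h(e), cons(cons(a, a), a))))  →  cons(e, cons(h(e), cons(cons(a, a), a)))   [R1 at 2]
3. cons(e, cons(h(e), cons(cons(a, a), a)))  →  cons(e, cons(e, cons(cons(a, a), a)))   [R1 at 2.1]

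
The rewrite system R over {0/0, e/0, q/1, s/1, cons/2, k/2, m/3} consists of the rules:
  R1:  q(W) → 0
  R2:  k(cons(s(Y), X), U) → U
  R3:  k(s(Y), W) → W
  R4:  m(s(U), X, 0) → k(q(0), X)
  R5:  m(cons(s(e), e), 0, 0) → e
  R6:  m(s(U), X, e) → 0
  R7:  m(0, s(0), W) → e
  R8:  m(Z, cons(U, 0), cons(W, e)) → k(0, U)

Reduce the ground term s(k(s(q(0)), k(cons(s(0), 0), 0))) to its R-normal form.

1. s(k(s(q(0)), k(cons(s(0), 0), 0)))  →  s(k(cons(s(0), 0), 0))   [R3 at 1]
2. s(k(cons(s(0), 0), 0))  →  s(0)   [R2 at 1]

s(0)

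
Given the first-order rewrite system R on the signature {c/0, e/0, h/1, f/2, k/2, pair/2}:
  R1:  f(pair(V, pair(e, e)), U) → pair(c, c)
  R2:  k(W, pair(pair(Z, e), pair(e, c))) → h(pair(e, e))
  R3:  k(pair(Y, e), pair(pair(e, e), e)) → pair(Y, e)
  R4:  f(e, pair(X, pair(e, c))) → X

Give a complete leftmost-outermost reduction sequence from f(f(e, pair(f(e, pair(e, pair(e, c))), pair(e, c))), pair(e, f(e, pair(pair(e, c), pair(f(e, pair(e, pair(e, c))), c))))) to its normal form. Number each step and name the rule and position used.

1. f(f(e, pair(f(e, pair(e, pair(e, c))), pair(e, c))), pair(e, f(e, pair(pair(e, c), pair(f(e, pair(e, pair(e, c))), c)))))  →  f(f(e, pair(e, pair(e, c))), pair(e, f(e, pair(pair(e, c), pair(f(e, pair(e, pair(e, c))), c)))))   [R4 at 1]
2. f(f(e, pair(e, pair(e, c))), pair(e, f(e, pair(pair(e, c), pair(f(e, pair(e, pair(e, c))), c)))))  →  f(e, pair(e, f(e, pair(pair(e, c), pair(f(e, pair(e, pair(e, c))), c)))))   [R4 at 1]
3. f(e, pair(e, f(e, pair(pair(e, c), pair(f(e, pair(e, pair(e, c))), c)))))  →  f(e, pair(e, f(e, pair(pair(e, c), pair(e, c)))))   [R4 at 2.2.2.2.1]
4. f(e, pair(e, f(e, pair(pair(e, c), pair(e, c)))))  →  f(e, pair(e, pair(e, c)))   [R4 at 2.2]
5. f(e, pair(e, pair(e, c)))  →  e   [R4 at ε]

e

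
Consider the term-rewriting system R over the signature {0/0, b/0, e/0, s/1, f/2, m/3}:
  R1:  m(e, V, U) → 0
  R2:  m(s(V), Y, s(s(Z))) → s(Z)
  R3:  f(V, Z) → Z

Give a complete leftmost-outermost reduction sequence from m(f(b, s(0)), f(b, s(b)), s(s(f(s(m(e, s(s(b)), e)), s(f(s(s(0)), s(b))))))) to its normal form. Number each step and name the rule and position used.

1. m(f(b, s(0)), f(b, s(b)), s(s(f(s(m(e, s(s(b)), e)), s(f(s(s(0)), s(b)))))))  →  m(s(0), f(b, s(b)), s(s(f(s(m(e, s(s(b)), e)), s(f(s(s(0)), s(b)))))))   [R3 at 1]
2. m(s(0), f(b, s(b)), s(s(f(s(m(e, s(s(b)), e)), s(f(s(s(0)), s(b)))))))  →  s(f(s(m(e, s(s(b)), e)), s(f(s(s(0)), s(b)))))   [R2 at ε]
3. s(f(s(m(e, s(s(b)), e)), s(f(s(s(0)), s(b)))))  →  s(s(f(s(s(0)), s(b))))   [R3 at 1]
4. s(s(f(s(s(0)), s(b))))  →  s(s(s(b)))   [R3 at 1.1]

s(s(s(b)))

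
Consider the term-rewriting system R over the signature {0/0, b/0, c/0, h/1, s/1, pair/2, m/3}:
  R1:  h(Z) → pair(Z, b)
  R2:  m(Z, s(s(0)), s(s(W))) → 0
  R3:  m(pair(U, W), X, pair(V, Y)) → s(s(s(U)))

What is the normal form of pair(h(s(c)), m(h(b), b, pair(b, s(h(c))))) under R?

pair(pair(s(c), b), s(s(s(b))))

1. pair(h(s(c)), m(h(b), b, pair(b, s(h(c)))))  →  pair(pair(s(c), b), m(h(b), b, pair(b, s(h(c)))))   [R1 at 1]
2. pair(pair(s(c), b), m(h(b), b, pair(b, s(h(c)))))  →  pair(pair(s(c), b), m(pair(b, b), b, pair(b, s(h(c)))))   [R1 at 2.1]
3. pair(pair(s(c), b), m(pair(b, b), b, pair(b, s(h(c)))))  →  pair(pair(s(c), b), s(s(s(b))))   [R3 at 2]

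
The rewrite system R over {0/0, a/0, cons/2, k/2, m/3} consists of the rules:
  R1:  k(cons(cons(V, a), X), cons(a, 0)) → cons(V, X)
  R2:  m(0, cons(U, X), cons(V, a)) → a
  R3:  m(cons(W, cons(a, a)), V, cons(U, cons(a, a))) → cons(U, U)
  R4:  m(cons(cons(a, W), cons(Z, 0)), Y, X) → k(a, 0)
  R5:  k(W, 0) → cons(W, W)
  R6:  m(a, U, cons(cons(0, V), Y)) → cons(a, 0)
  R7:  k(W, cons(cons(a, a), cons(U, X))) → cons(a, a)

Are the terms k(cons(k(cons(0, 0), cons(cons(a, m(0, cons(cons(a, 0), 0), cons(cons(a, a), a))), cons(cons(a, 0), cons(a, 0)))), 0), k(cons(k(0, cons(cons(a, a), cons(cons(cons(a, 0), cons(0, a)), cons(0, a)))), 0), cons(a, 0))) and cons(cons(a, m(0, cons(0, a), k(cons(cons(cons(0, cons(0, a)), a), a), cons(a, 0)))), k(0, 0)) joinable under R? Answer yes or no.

Reduce t₁ = k(cons(k(cons(0, 0), cons(cons(a, m(0, cons(cons(a, 0), 0), cons(cons(a, a), a))), cons(cons(a, 0), cons(a, 0)))), 0), k(cons(k(0, cons(cons(a, a), cons(cons(cons(a, 0), cons(0, a)), cons(0, a)))), 0), cons(a, 0))):
1. k(cons(k(cons(0, 0), cons(cons(a, m(0, cons(cons(a, 0), 0), cons(cons(a, a), a))), cons(cons(a, 0), cons(a, 0)))), 0), k(cons(k(0, cons(cons(a, a), cons(cons(cons(a, 0), cons(0, a)), cons(0, a)))), 0), cons(a, 0)))  →  k(cons(k(cons(0, 0), cons(cons(a, a), cons(cons(a, 0), cons(a, 0)))), 0), k(cons(k(0, cons(cons(a, a), cons(cons(cons(a, 0), cons(0, a)), cons(0, a)))), 0), cons(a, 0)))   [R2 at 1.1.2.1.2]
2. k(cons(k(cons(0, 0), cons(cons(a, a), cons(cons(a, 0), cons(a, 0)))), 0), k(cons(k(0, cons(cons(a, a), cons(cons(cons(a, 0), cons(0, a)), cons(0, a)))), 0), cons(a, 0)))  →  k(cons(cons(a, a), 0), k(cons(k(0, cons(cons(a, a), cons(cons(cons(a, 0), cons(0, a)), cons(0, a)))), 0), cons(a, 0)))   [R7 at 1.1]
3. k(cons(cons(a, a), 0), k(cons(k(0, cons(cons(a, a), cons(cons(cons(a, 0), cons(0, a)), cons(0, a)))), 0), cons(a, 0)))  →  k(cons(cons(a, a), 0), k(cons(cons(a, a), 0), cons(a, 0)))   [R7 at 2.1.1]
4. k(cons(cons(a, a), 0), k(cons(cons(a, a), 0), cons(a, 0)))  →  k(cons(cons(a, a), 0), cons(a, 0))   [R1 at 2]
5. k(cons(cons(a, a), 0), cons(a, 0))  →  cons(a, 0)   [R1 at ε]

Reduce t₂ = cons(cons(a, m(0, cons(0, a), k(cons(cons(cons(0, cons(0, a)), a), a), cons(a, 0)))), k(0, 0)):
1. cons(cons(a, m(0, cons(0, a), k(cons(cons(cons(0, cons(0, a)), a), a), cons(a, 0)))), k(0, 0))  →  cons(cons(a, m(0, cons(0, a), cons(cons(0, cons(0, a)), a))), k(0, 0))   [R1 at 1.2.3]
2. cons(cons(a, m(0, cons(0, a), cons(cons(0, cons(0, a)), a))), k(0, 0))  →  cons(cons(a, a), k(0, 0))   [R2 at 1.2]
3. cons(cons(a, a), k(0, 0))  →  cons(cons(a, a), cons(0, 0))   [R5 at 2]

no — NF(t₁) = cons(a, 0), NF(t₂) = cons(cons(a, a), cons(0, 0))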